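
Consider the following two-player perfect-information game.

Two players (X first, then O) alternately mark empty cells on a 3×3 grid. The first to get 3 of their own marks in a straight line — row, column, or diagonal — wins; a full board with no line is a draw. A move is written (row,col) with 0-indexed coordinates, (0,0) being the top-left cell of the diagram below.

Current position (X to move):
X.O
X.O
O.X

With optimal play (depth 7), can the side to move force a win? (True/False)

p1 X@[X.O/X.O/O.X]: (0,1)[XXO/X.O/O.X]-1 (1,1)[X.O/XXO/O.X]+1* (2,1)[X.O/X.O/OXX]-1
p2 O@[X.O/XXO/O.X] terminal -1; root [X.O/X.O/O.X] d7

X winning at [X.O/X.O/O.X]: True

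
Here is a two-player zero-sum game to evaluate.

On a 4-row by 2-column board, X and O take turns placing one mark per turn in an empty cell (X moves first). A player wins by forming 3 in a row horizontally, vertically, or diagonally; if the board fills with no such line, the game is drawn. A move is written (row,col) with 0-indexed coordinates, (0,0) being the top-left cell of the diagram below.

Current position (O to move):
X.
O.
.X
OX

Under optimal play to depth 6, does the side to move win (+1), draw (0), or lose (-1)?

p1 O@[X./O./.X/OX]: (0,1)[XO/O./.X/OX]-1 (1,1)[X./OO/.X/OX]+0 (2,0)[X./O./OX/OX]+1*
p2 X@[X./O./OX/OX] terminal -1; root [X./O./.X/OX] d6

value(X./O./.X/OX, O) = +1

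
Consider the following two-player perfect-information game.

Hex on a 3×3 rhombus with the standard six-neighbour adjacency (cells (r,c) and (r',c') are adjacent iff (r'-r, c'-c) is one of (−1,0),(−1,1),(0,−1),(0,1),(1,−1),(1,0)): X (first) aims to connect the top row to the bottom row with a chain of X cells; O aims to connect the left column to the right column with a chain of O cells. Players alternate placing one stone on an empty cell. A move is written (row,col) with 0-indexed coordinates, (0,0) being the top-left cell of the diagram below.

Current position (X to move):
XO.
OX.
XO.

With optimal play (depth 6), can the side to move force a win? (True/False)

X winning at [XO./OX./XO.]: True

ply 1, X at XO./OX./XO. | (0,2)=+1→XOX/OX./XO.*; (1,2)=-1→XO./OXX/XO.; (2,2)=-1→XO./OX./XOX
ply 2: XOX/OX./XO. is terminal -1 (O); from XO./OX./XO. depth 6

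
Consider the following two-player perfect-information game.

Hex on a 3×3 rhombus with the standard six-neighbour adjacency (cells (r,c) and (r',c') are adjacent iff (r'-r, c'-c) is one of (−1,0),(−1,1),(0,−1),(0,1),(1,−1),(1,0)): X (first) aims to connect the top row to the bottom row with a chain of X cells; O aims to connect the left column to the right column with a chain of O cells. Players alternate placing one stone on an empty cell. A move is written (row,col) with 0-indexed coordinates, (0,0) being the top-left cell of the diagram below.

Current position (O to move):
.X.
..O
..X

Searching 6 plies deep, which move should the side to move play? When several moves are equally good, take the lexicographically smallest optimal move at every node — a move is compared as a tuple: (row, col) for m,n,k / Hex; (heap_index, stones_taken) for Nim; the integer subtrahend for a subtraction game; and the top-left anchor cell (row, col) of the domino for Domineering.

[.X./..O/..X] O move#1: (0,0):-1/OX./..O/..X, (0,2):-1/.XO/..O/..X, (1,0):-1/.X./O.O/..X, (1,1):+1/.X./.OO/..X*, (2,0):+1/.X./..O/O.X, (2,1):-1/.X./..O/.OX
[.X./.OO/..X] X move#2: (0,0):-1/XX./.OO/..X*, (0,2):-1/.XX/.OO/..X, (1,0):-1/.X./XOO/..X, (2,0):-1/.X./.OO/X.X, (2,1):-1/.X./.OO/.XX
[XX./.OO/..X] O move#3: (0,2):+1/XXO/.OO/..X*, (1,0):+1/XX./OOO/..X, (2,0):+1/XX./.OO/O.X, (2,1):+1/XX./.OO/.OX
[XXO/.OO/..X] X move#4: (1,0):-1/XXO/XOO/..X*, (2,0):-1/XXO/.OO/X.X, (2,1):-1/XXO/.OO/.XX
[XXO/XOO/..X] O move#5: (2,0):+1/XXO/XOO/O.X*, (2,1):-1/XXO/XOO/.OX
[XXO/XOO/O.X] end (terminal -1, X#6); searched .X./..O/..X to 6

O's best at [.X./..O/..X]: (1,1)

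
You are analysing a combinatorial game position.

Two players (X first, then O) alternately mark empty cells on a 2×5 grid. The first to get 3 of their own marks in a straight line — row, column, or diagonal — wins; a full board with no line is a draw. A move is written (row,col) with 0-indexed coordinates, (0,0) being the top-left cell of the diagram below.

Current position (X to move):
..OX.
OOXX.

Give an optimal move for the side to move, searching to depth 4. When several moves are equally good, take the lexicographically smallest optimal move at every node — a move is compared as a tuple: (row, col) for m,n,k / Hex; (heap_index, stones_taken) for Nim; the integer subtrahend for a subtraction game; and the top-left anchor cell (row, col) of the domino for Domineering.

[..OX./OOXX.] X move#1: (0,0):+0/X.OX./OOXX., (0,1):+0/.XOX./OOXX., (0,4):+0/..OXX/OOXX., (1,4):+1/..OX./OOXXX*
[..OX./OOXXX] end (terminal -1, O#2); searched ..OX./OOXX. to 4

X's best at [..OX./OOXX.]: (1,4)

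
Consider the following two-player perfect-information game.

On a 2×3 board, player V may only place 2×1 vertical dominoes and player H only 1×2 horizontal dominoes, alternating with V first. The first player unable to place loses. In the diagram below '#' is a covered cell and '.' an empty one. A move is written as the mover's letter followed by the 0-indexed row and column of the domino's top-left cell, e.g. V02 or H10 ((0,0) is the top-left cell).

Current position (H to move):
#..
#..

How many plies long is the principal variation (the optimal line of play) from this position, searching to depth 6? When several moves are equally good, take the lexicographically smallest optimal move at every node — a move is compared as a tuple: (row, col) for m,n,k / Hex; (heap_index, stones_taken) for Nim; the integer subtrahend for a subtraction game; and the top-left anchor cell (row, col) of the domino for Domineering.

[#../#..] H move#1: H01:+1/###/#..*, H11:+1/#../###
[###/#..] end (terminal -1, V#2); searched #../#.. to 6

PV length from [#../#..]: 1 ply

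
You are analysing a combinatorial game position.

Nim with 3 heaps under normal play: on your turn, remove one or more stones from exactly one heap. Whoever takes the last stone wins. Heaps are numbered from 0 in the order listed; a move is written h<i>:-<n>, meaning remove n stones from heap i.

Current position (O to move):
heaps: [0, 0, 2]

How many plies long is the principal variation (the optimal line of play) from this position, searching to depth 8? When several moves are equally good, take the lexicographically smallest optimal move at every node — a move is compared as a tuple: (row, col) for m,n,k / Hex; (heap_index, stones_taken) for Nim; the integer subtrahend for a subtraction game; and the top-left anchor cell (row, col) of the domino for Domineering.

[(0,0,2)] O move#1: h2:-1:-1/(0,0,1), h2:-2:+1/(0,0,0)*
[(0,0,0)] end (terminal -1, X#2); searched (0,0,2) to 8

PV length from [(0,0,2)]: 1 ply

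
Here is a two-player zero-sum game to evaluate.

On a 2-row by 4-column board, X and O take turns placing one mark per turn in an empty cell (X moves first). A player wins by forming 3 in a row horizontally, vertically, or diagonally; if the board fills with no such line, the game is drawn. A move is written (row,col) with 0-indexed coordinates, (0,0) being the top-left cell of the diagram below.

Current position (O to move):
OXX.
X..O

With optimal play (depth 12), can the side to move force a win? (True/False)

p1 O@[OXX./X..O]: (0,3)[OXXO/X..O]+0* (1,1)[OXX./XO.O]-1 (1,2)[OXX./X.OO]-1
p2 X@[OXXO/X..O]: (1,1)[OXXO/XX.O]+0* (1,2)[OXXO/X.XO]+0
p3 O@[OXXO/XX.O]: (1,2)[OXXO/XXOO]+0*
p4 X@[OXXO/XXOO] terminal +0; root [OXX./X..O] d12

O winning at [OXX./X..O]: False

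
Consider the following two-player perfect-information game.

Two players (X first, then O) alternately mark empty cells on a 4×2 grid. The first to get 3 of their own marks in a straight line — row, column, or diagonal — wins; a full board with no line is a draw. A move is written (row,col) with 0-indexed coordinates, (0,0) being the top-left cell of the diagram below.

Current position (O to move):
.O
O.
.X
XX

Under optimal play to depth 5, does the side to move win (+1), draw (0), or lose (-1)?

value(.O/O./.X/XX, O) = 0

[.O/O./.X/XX] O move#1: (0,0):-1/OO/O./.X/XX, (1,1):+0/.O/OO/.X/XX*, (2,0):-1/.O/O./OX/XX
[.O/OO/.X/XX] X move#2: (0,0):+0/XO/OO/.X/XX*, (2,0):+0/.O/OO/XX/XX
[XO/OO/.X/XX] O move#3: (2,0):+0/XO/OO/OX/XX*
[XO/OO/OX/XX] end (terminal +0, X#4); searched .O/O./.X/XX to 5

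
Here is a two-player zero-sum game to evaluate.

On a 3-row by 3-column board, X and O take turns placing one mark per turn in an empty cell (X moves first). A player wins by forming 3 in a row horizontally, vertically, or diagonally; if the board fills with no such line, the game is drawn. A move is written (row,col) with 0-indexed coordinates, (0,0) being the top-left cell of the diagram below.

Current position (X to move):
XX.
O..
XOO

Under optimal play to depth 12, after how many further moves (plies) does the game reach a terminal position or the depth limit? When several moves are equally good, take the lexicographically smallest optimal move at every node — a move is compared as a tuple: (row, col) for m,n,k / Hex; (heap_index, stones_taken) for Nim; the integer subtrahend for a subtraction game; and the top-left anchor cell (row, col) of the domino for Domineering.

PV length from [XX./O../XOO]: 1 ply

ply 1, X at XX./O../XOO | (0,2)=+1→XXX/O../XOO*; (1,1)=+0→XX./OX./XOO; (1,2)=+0→XX./O.X/XOO
ply 2: XXX/O../XOO is terminal -1 (O); from XX./O../XOO depth 12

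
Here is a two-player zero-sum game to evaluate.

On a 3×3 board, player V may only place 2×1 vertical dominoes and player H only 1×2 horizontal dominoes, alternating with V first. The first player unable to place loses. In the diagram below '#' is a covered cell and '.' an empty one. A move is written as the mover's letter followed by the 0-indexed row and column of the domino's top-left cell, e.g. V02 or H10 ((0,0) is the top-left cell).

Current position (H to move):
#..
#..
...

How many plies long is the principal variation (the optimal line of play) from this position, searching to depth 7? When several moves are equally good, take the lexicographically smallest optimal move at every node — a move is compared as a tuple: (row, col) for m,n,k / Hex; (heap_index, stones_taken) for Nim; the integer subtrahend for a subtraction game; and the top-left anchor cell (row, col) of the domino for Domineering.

PV length from [#../#../...]: 1 ply

p1 H@[#../#../...]: H01[###/#../...]-1 H11[#../###/...]+1* H20[#../#../##.]-1 H21[#../#../.##]-1
p2 V@[#../###/...] terminal -1; root [#../#../...] d7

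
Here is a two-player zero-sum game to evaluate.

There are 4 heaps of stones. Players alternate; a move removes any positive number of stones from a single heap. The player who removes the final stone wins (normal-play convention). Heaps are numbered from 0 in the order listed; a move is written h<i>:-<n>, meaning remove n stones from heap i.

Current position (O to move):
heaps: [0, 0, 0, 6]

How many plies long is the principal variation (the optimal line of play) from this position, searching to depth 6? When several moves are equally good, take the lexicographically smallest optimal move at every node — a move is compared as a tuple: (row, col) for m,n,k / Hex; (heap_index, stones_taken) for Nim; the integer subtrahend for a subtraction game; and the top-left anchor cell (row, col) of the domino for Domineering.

PV length from [(0,0,0,6)]: 1 ply

p1 O@[(0,0,0,6)]: h3:-1[(0,0,0,5)]-1 h3:-2[(0,0,0,4)]-1 h3:-3[(0,0,0,3)]-1 h3:-4[(0,0,0,2)]-1 h3:-5[(0,0,0,1)]-1 h3:-6[(0,0,0,0)]+1*
p2 X@[(0,0,0,0)] terminal -1; root [(0,0,0,6)] d6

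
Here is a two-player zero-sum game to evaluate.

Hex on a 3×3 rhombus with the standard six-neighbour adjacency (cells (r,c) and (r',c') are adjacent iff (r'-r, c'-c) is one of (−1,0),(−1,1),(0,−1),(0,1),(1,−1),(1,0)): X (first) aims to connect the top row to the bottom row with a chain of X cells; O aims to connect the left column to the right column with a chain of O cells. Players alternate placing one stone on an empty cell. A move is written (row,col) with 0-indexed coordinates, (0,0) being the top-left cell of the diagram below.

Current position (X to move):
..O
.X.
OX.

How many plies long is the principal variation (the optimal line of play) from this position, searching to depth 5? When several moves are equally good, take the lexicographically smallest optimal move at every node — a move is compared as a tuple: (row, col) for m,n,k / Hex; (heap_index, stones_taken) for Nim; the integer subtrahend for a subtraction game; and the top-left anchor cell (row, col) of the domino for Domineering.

ply 1, X at ..O/.X./OX. | (0,0)=+1→X.O/.X./OX.*; (0,1)=+1→.XO/.X./OX.; (1,0)=+1→..O/XX./OX.; (1,2)=-1→..O/.XX/OX.; (2,2)=-1→..O/.X./OXX
ply 2, O at X.O/.X./OX. | (0,1)=-1→XOO/.X./OX.*; (1,0)=-1→X.O/OX./OX.; (1,2)=-1→X.O/.XO/OX.; (2,2)=-1→X.O/.X./OXO
ply 3, X at XOO/.X./OX. | (1,0)=+1→XOO/XX./OX.*; (1,2)=-1→XOO/.XX/OX.; (2,2)=-1→XOO/.X./OXX
ply 4: XOO/XX./OX. is terminal -1 (O); from ..O/.X./OX. depth 5

PV length from [..O/.X./OX.]: 3 plies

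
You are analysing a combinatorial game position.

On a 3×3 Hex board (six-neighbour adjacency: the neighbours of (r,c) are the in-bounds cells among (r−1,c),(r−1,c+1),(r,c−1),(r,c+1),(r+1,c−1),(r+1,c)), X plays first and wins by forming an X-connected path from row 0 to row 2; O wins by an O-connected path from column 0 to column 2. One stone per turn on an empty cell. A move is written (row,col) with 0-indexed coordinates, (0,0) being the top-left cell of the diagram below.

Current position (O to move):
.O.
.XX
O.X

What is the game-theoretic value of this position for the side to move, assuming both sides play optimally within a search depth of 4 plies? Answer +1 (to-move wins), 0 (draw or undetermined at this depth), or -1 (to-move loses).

value(.O./.XX/O.X, O) = +1

[.O./.XX/O.X] O move#1: (0,0):-1/OO./.XX/O.X, (0,2):+1/.OO/.XX/O.X*, (1,0):-1/.O./OXX/O.X, (2,1):-1/.O./.XX/OOX
[.OO/.XX/O.X] X move#2: (0,0):-1/XOO/.XX/O.X*, (1,0):-1/.OO/XXX/O.X, (2,1):-1/.OO/.XX/OXX
[XOO/.XX/O.X] O move#3: (1,0):+1/XOO/OXX/O.X*, (2,1):-1/XOO/.XX/OOX
[XOO/OXX/O.X] end (terminal -1, X#4); searched .O./.XX/O.X to 4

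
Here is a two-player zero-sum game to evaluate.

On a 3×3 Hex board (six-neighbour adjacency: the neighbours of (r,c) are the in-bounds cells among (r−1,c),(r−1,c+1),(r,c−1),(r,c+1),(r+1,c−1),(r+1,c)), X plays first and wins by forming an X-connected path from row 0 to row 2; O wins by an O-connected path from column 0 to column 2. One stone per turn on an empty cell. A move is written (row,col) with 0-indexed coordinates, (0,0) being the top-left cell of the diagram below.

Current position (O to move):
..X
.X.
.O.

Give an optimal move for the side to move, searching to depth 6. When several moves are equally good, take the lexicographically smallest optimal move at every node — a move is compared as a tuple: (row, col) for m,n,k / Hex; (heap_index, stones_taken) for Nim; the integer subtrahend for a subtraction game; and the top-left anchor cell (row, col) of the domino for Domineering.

ply 1, O at ..X/.X./.O. | (0,0)=-1→O.X/.X./.O.; (0,1)=-1→.OX/.X./.O.; (1,0)=-1→..X/OX./.O.; (1,2)=-1→..X/.XO/.O.; (2,0)=+1→..X/.X./OO.*; (2,2)=-1→..X/.X./.OO
ply 2, X at ..X/.X./OO. | (0,0)=-1→X.X/.X./OO.*; (0,1)=-1→.XX/.X./OO.; (1,0)=-1→..X/XX./OO.; (1,2)=-1→..X/.XX/OO.; (2,2)=-1→..X/.X./OOX
ply 3, O at X.X/.X./OO. | (0,1)=+1→XOX/.X./OO.*; (1,0)=+1→X.X/OX./OO.; (1,2)=+1→X.X/.XO/OO.; (2,2)=+1→X.X/.X./OOO
ply 4, X at XOX/.X./OO. | (1,0)=-1→XOX/XX./OO.*; (1,2)=-1→XOX/.XX/OO.; (2,2)=-1→XOX/.X./OOX
ply 5, O at XOX/XX./OO. | (1,2)=+1→XOX/XXO/OO.*; (2,2)=+1→XOX/XX./OOO
ply 6: XOX/XXO/OO. is terminal -1 (X); from ..X/.X./.O. depth 6

O's best at [..X/.X./.O.]: (2,0)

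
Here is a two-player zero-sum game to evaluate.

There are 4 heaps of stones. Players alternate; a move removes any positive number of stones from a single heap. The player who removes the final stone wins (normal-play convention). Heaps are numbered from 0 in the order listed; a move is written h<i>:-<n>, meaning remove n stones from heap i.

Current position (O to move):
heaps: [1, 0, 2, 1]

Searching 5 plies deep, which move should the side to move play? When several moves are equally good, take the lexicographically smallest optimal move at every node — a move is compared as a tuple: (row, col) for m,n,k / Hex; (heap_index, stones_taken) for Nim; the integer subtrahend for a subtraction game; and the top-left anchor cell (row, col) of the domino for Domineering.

ply 1, O at (1,0,2,1) | h0:-1=-1→(0,0,2,1); h2:-1=-1→(1,0,1,1); h2:-2=+1→(1,0,0,1)*; h3:-1=-1→(1,0,2,0)
ply 2, X at (1,0,0,1) | h0:-1=-1→(0,0,0,1)*; h3:-1=-1→(1,0,0,0)
ply 3, O at (0,0,0,1) | h3:-1=+1→(0,0,0,0)*
ply 4: (0,0,0,0) is terminal -1 (X); from (1,0,2,1) depth 5

O's best at [(1,0,2,1)]: h2:-2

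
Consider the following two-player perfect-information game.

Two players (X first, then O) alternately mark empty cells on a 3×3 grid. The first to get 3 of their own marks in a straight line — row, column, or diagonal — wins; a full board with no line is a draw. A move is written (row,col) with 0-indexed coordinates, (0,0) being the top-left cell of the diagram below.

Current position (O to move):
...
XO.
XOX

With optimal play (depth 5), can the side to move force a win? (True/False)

ply 1, O at .../XO./XOX | (0,0)=+0→O../XO./XOX; (0,1)=+1→.O./XO./XOX*; (0,2)=-1→..O/XO./XOX; (1,2)=-1→.../XOO/XOX
ply 2: .O./XO./XOX is terminal -1 (X); from .../XO./XOX depth 5

O winning at [.../XO./XOX]: True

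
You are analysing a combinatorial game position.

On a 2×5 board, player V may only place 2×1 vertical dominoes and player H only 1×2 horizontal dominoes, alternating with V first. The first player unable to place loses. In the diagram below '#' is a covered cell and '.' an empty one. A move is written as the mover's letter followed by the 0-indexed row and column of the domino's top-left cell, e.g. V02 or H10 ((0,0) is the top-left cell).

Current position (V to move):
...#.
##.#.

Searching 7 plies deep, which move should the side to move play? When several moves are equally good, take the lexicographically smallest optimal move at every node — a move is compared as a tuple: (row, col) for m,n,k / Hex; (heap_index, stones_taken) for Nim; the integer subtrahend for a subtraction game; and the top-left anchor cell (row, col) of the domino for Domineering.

V's best at [...#./##.#.]: V02

ply 1, V at ...#./##.#. | V02=+1→..##./####.*; V04=-1→...##/##.##
ply 2, H at ..##./####. | H00=-1→####./####.*
ply 3, V at ####./####. | V04=+1→#####/#####*
ply 4: #####/##### is terminal -1 (H); from ...#./##.#. depth 7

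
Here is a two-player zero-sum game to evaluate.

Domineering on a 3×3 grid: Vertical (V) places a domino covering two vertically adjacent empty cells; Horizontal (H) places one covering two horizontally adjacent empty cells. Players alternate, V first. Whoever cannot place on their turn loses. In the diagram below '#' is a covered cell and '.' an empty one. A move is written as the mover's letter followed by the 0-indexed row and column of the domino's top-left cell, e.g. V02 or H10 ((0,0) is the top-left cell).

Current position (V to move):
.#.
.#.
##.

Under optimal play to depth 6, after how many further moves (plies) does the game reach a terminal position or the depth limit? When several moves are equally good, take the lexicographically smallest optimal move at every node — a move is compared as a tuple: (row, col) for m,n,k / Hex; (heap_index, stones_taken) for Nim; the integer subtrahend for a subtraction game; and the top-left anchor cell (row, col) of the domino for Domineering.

PV length from [.#./.#./##.]: 1 ply

ply 1, V at .#./.#./##. | V00=+1→##./##./##.*; V02=+1→.##/.##/##.; V12=+1→.#./.##/###
ply 2: ##./##./##. is terminal -1 (H); from .#./.#./##. depth 6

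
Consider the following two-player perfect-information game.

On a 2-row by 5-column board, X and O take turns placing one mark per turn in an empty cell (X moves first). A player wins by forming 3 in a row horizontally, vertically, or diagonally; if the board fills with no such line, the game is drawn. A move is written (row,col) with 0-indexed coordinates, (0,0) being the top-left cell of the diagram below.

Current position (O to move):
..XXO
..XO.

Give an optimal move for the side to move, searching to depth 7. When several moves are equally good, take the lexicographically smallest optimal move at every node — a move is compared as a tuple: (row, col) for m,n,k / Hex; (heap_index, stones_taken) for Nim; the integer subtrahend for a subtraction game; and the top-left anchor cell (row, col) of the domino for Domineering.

O's best at [..XXO/..XO.]: (0,1)

ply 1, O at ..XXO/..XO. | (0,0)=-1→O.XXO/..XO.; (0,1)=+0→.OXXO/..XO.*; (1,0)=-1→..XXO/O.XO.; (1,1)=-1→..XXO/.OXO.; (1,4)=-1→..XXO/..XOO
ply 2, X at .OXXO/..XO. | (0,0)=+0→XOXXO/..XO.*; (1,0)=+0→.OXXO/X.XO.; (1,1)=+0→.OXXO/.XXO.; (1,4)=+0→.OXXO/..XOX
ply 3, O at XOXXO/..XO. | (1,0)=+0→XOXXO/O.XO.*; (1,1)=+0→XOXXO/.OXO.; (1,4)=+0→XOXXO/..XOO
ply 4, X at XOXXO/O.XO. | (1,1)=+0→XOXXO/OXXO.*; (1,4)=+0→XOXXO/O.XOX
ply 5, O at XOXXO/OXXO. | (1,4)=+0→XOXXO/OXXOO*
ply 6: XOXXO/OXXOO is terminal +0 (X); from ..XXO/..XO. depth 7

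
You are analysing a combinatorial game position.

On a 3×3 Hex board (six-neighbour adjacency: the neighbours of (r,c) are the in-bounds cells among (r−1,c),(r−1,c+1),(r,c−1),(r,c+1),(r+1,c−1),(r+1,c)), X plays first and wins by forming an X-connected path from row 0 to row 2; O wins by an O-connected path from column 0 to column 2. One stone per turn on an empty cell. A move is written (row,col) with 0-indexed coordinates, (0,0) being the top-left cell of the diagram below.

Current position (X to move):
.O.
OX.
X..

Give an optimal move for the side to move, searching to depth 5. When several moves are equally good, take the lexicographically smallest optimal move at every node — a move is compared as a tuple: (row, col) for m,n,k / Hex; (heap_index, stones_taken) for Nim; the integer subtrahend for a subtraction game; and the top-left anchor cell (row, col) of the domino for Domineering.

X's best at [.O./OX./X..]: (0,2)

ply 1, X at .O./OX./X.. | (0,0)=-1→XO./OX./X..; (0,2)=+1→.OX/OX./X..*; (1,2)=-1→.O./OXX/X..; (2,1)=-1→.O./OX./XX.; (2,2)=-1→.O./OX./X.X
ply 2: .OX/OX./X.. is terminal -1 (O); from .O./OX./X.. depth 5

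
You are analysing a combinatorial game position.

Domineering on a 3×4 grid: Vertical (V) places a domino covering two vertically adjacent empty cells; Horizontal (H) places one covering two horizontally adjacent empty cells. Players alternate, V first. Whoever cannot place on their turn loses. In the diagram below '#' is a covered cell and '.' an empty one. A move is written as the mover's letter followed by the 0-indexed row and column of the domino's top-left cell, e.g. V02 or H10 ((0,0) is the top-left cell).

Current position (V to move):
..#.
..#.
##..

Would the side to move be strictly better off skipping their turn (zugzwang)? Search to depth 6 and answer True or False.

zugzwang(..#./..#./##.., V) = False

p1 V@[..#./..#./##..]: V00[#.#./#.#./##..]+1* V01[.##./.##./##..]+1 V03[..##/..##/##..]-1 V13[..#./..##/##.#]-1
p2 H@[#.#./#.#./##..]: H22[#.#./#.#./####]-1*
p3 V@[#.#./#.#./####]: V01[###./###./####]+1* V03[#.##/#.##/####]+1
p4 H@[###./###./####] terminal -1; root [..#./..#./##..] d6
suppose V passes — search the same position with H to move:
pass> p1 H@[..#./..#./##..]: H00[###./..#./##..]+1* H10[..#./###./##..]+1 H22[..#./..#./####]-1
pass> p2 V@[###./..#./##..]: V03[####/..##/##..]-1* V13[###./..##/##.#]-1
pass> p3 H@[####/..##/##..]: H10[####/####/##..]+1* H22[####/..##/####]+1
pass> p4 V@[####/####/##..] terminal -1; root [..#./..#./##..] d6
for V: play +1, pass -1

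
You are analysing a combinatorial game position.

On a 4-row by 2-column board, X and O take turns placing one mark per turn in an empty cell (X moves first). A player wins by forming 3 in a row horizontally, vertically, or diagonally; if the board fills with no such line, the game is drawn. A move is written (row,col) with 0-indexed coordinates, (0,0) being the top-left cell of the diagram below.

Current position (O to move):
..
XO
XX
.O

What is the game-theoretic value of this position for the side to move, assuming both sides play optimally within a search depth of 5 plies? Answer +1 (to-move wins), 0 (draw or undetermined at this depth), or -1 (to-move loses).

value(../XO/XX/.O, O) = -1

p1 O@[../XO/XX/.O]: (0,0)[O./XO/XX/.O]-1* (0,1)[.O/XO/XX/.O]-1 (3,0)[../XO/XX/OO]-1
p2 X@[O./XO/XX/.O]: (0,1)[OX/XO/XX/.O]+0 (3,0)[O./XO/XX/XO]+1*
p3 O@[O./XO/XX/XO] terminal -1; root [../XO/XX/.O] d5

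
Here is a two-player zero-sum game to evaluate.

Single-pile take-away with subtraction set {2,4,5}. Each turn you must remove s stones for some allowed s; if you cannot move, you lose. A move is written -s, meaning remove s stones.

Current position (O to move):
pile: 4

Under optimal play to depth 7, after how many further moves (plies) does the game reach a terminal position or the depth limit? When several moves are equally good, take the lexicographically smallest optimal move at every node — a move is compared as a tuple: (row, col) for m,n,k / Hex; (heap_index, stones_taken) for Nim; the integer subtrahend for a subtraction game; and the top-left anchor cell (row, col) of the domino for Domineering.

PV length from [4]: 1 ply

ply 1, O at 4 | -2=-1→2; -4=+1→0*
ply 2: 0 is terminal -1 (X); from 4 depth 7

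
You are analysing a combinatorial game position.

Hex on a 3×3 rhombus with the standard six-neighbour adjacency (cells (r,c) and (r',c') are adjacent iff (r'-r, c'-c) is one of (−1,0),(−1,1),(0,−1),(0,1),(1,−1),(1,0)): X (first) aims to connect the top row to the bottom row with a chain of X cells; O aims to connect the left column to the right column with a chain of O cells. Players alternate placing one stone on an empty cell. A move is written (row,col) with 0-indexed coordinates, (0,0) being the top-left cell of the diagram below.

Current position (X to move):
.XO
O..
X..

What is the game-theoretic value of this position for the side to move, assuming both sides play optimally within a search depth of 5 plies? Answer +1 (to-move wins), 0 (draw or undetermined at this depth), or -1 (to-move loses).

value(.XO/O../X.., X) = +1

p1 X@[.XO/O../X..]: (0,0)[XXO/O../X..]-1 (1,1)[.XO/OX./X..]+1* (1,2)[.XO/O.X/X..]-1 (2,1)[.XO/O../XX.]-1 (2,2)[.XO/O../X.X]-1
p2 O@[.XO/OX./X..] terminal -1; root [.XO/O../X..] d5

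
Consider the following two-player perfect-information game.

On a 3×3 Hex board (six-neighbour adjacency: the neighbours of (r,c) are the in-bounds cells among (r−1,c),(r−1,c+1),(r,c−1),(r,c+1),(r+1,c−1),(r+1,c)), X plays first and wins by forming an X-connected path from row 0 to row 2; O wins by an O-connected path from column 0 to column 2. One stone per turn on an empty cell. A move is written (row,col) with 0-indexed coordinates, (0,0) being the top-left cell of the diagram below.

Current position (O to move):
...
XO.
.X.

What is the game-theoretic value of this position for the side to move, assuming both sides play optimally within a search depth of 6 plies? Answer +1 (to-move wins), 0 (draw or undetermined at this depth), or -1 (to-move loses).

value(.../XO./.X., O) = +1

[.../XO./.X.] O move#1: (0,0):+1/O../XO./.X.*, (0,1):+1/.O./XO./.X., (0,2):-1/..O/XO./.X., (1,2):-1/.../XOO/.X., (2,0):+1/.../XO./OX., (2,2):-1/.../XO./.XO
[O../XO./.X.] X move#2: (0,1):-1/OX./XO./.X.*, (0,2):-1/O.X/XO./.X., (1,2):-1/O../XOX/.X., (2,0):-1/O../XO./XX., (2,2):-1/O../XO./.XX
[OX./XO./.X.] O move#3: (0,2):-1/OXO/XO./.X., (1,2):-1/OX./XOO/.X., (2,0):+1/OX./XO./OX.*, (2,2):-1/OX./XO./.XO
[OX./XO./OX.] X move#4: (0,2):-1/OXX/XO./OX.*, (1,2):-1/OX./XOX/OX., (2,2):-1/OX./XO./OXX
[OXX/XO./OX.] O move#5: (1,2):+1/OXX/XOO/OX.*, (2,2):-1/OXX/XO./OXO
[OXX/XOO/OX.] end (terminal -1, X#6); searched .../XO./.X. to 6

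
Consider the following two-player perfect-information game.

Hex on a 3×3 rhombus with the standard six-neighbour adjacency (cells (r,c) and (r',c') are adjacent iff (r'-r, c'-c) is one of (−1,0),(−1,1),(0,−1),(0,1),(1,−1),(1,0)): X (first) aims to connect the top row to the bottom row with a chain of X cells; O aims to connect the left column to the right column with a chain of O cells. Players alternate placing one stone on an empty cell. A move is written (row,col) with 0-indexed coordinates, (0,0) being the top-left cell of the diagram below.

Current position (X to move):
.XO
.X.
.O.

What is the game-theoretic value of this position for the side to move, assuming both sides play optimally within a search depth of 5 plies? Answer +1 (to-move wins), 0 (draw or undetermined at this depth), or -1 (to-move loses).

p1 X@[.XO/.X./.O.]: (0,0)[XXO/.X./.O.]-1 (1,0)[.XO/XX./.O.]-1 (1,2)[.XO/.XX/.O.]+1* (2,0)[.XO/.X./XO.]+1 (2,2)[.XO/.X./.OX]+1
p2 O@[.XO/.XX/.O.]: (0,0)[OXO/.XX/.O.]-1* (1,0)[.XO/OXX/.O.]-1 (2,0)[.XO/.XX/OO.]-1 (2,2)[.XO/.XX/.OO]-1
p3 X@[OXO/.XX/.O.]: (1,0)[OXO/XXX/.O.]+1* (2,0)[OXO/.XX/XO.]+1 (2,2)[OXO/.XX/.OX]+1
p4 O@[OXO/XXX/.O.]: (2,0)[OXO/XXX/OO.]-1* (2,2)[OXO/XXX/.OO]-1
p5 X@[OXO/XXX/OO.]: (2,2)[OXO/XXX/OOX]+1*
p6 O@[OXO/XXX/OOX] terminal -1; root [.XO/.X./.O.] d5

value(.XO/.X./.O., X) = +1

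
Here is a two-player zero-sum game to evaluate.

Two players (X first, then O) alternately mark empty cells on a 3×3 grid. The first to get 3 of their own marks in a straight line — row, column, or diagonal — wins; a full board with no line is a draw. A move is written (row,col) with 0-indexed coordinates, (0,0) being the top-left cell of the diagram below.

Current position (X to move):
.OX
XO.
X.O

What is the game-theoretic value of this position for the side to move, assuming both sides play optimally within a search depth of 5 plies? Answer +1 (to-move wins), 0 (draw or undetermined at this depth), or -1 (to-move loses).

value(.OX/XO./X.O, X) = +1

p1 X@[.OX/XO./X.O]: (0,0)[XOX/XO./X.O]+1* (1,2)[.OX/XOX/X.O]-1 (2,1)[.OX/XO./XXO]-1
p2 O@[XOX/XO./X.O] terminal -1; root [.OX/XO./X.O] d5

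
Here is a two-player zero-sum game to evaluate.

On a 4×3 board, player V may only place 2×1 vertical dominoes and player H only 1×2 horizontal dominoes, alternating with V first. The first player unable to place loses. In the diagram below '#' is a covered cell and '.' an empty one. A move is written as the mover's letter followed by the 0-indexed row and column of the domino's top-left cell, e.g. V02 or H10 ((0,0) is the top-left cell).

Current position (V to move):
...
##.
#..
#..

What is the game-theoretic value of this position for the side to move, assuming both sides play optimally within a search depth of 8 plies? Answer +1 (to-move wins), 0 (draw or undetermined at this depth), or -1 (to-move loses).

[.../##./#../#..] V move#1: V02:-1/..#/###/#../#.., V12:-1/.../###/#.#/#.., V21:+1/.../##./##./##.*, V22:+1/.../##./#.#/#.#
[.../##./##./##.] H move#2: H00:-1/##./##./##./##.*, H01:-1/.##/##./##./##.
[##./##./##./##.] V move#3: V02:+1/###/###/##./##.*, V12:+1/##./###/###/##., V22:+1/##./##./###/###
[###/###/##./##.] end (terminal -1, H#4); searched .../##./#../#.. to 8

value(.../##./#../#.., V) = +1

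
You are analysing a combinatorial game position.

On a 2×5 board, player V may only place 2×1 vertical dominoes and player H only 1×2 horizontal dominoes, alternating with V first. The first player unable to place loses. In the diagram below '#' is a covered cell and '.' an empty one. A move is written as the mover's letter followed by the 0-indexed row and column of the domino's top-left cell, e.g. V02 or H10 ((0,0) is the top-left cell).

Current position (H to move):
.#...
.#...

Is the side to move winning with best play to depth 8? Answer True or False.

[.#.../.#...] H move#1: H02:-1/.###./.#...*, H03:-1/.#.##/.#..., H12:-1/.#.../.###., H13:-1/.#.../.#.##
[.###./.#...] V move#2: V00:-1/####./##..., V04:+1/.####/.#..#*
[.####/.#..#] H move#3: H12:-1/.####/.####*
[.####/.####] V move#4: V00:+1/#####/#####*
[#####/#####] end (terminal -1, H#5); searched .#.../.#... to 8

H winning at [.#.../.#...]: False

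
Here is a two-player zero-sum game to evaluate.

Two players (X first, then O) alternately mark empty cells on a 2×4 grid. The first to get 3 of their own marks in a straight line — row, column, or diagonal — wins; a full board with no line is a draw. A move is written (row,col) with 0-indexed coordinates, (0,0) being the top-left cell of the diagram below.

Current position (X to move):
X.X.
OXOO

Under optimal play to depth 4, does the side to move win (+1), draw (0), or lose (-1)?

p1 X@[X.X./OXOO]: (0,1)[XXX./OXOO]+1* (0,3)[X.XX/OXOO]+0
p2 O@[XXX./OXOO] terminal -1; root [X.X./OXOO] d4

value(X.X./OXOO, X) = +1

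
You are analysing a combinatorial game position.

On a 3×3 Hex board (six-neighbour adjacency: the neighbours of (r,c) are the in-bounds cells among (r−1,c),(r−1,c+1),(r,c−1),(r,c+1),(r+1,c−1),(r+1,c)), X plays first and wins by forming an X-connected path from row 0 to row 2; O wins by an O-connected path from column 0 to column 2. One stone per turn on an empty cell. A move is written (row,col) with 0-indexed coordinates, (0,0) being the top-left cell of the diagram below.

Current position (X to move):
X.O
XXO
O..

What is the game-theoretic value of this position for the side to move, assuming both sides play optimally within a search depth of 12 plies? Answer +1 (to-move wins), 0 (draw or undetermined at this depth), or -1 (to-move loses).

p1 X@[X.O/XXO/O..]: (0,1)[XXO/XXO/O..]-1 (2,1)[X.O/XXO/OX.]+1* (2,2)[X.O/XXO/O.X]-1
p2 O@[X.O/XXO/OX.] terminal -1; root [X.O/XXO/O..] d12

value(X.O/XXO/O.., X) = +1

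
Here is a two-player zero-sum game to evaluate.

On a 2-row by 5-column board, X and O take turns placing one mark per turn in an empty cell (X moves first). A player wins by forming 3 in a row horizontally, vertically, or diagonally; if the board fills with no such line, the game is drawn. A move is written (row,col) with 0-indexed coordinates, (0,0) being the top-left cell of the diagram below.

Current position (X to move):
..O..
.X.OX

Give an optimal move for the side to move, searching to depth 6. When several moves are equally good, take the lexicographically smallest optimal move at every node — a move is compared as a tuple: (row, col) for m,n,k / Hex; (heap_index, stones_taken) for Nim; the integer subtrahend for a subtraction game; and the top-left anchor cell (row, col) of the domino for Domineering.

[..O../.X.OX] X move#1: (0,0):-1/X.O../.X.OX, (0,1):+0/.XO../.X.OX*, (0,3):+0/..OX./.X.OX, (0,4):-1/..O.X/.X.OX, (1,0):+0/..O../XX.OX, (1,2):+0/..O../.XXOX
[.XO../.X.OX] O move#2: (0,0):+0/OXO../.X.OX*, (0,3):+0/.XOO./.X.OX, (0,4):+0/.XO.O/.X.OX, (1,0):+0/.XO../OX.OX, (1,2):+0/.XO../.XOOX
[OXO../.X.OX] X move#3: (0,3):+0/OXOX./.X.OX*, (0,4):+0/OXO.X/.X.OX, (1,0):+0/OXO../XX.OX, (1,2):+0/OXO../.XXOX
[OXOX./.X.OX] O move#4: (0,4):+0/OXOXO/.X.OX*, (1,0):+0/OXOX./OX.OX, (1,2):+0/OXOX./.XOOX
[OXOXO/.X.OX] X move#5: (1,0):+0/OXOXO/XX.OX*, (1,2):+0/OXOXO/.XXOX
[OXOXO/XX.OX] O move#6: (1,2):+0/OXOXO/XXOOX*
[OXOXO/XXOOX] end (terminal +0, X#7); searched ..O../.X.OX to 6

X's best at [..O../.X.OX]: (0,1)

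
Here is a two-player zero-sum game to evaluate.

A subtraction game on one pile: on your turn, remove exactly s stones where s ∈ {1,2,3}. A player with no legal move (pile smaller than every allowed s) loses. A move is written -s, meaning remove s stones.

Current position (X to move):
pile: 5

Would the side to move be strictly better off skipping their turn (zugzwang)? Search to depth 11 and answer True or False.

[5] X move#1: -1:+1/4*, -2:-1/3, -3:-1/2
[4] O move#2: -1:-1/3*, -2:-1/2, -3:-1/1
[3] X move#3: -1:-1/2, -2:-1/1, -3:+1/0*
[0] end (terminal -1, O#4); searched 5 to 11
if X skipped the turn, O would face:
~ [5] O move#1: -1:+1/4*, -2:-1/3, -3:-1/2
~ [4] X move#2: -1:-1/3*, -2:-1/2, -3:-1/1
~ [3] O move#3: -1:-1/2, -2:-1/1, -3:+1/0*
~ [0] end (terminal -1, X#4); searched 5 to 11
compare (X): move=+1 vs pass=-1

zugzwang(5, X) = False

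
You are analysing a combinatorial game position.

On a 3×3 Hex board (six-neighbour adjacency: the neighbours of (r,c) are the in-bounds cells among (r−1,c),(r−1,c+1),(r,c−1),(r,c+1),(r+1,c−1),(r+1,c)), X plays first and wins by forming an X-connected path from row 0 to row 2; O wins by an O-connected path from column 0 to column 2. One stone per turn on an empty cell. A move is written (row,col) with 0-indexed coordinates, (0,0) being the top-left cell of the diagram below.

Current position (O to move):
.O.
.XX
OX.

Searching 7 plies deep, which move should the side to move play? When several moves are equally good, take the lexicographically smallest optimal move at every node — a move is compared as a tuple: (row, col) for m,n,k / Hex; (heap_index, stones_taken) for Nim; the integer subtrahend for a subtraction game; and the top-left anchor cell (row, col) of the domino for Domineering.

ply 1, O at .O./.XX/OX. | (0,0)=-1→OO./.XX/OX.; (0,2)=+1→.OO/.XX/OX.*; (1,0)=-1→.O./OXX/OX.; (2,2)=-1→.O./.XX/OXO
ply 2, X at .OO/.XX/OX. | (0,0)=-1→XOO/.XX/OX.*; (1,0)=-1→.OO/XXX/OX.; (2,2)=-1→.OO/.XX/OXX
ply 3, O at XOO/.XX/OX. | (1,0)=+1→XOO/OXX/OX.*; (2,2)=-1→XOO/.XX/OXO
ply 4: XOO/OXX/OX. is terminal -1 (X); from .O./.XX/OX. depth 7

O's best at [.O./.XX/OX.]: (0,2)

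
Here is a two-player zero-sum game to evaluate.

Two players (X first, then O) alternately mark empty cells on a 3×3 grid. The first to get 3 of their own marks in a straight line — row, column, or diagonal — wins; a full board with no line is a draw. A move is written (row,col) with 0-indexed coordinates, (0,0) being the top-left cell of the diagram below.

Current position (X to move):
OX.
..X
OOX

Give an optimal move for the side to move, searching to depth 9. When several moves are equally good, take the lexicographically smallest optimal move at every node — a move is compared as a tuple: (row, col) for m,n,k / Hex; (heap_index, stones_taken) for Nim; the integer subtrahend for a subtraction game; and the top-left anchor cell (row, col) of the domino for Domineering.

ply 1, X at OX./..X/OOX | (0,2)=+1→OXX/..X/OOX*; (1,0)=+1→OX./X.X/OOX; (1,1)=-1→OX./.XX/OOX
ply 2: OXX/..X/OOX is terminal -1 (O); from OX./..X/OOX depth 9

X's best at [OX./..X/OOX]: (0,2)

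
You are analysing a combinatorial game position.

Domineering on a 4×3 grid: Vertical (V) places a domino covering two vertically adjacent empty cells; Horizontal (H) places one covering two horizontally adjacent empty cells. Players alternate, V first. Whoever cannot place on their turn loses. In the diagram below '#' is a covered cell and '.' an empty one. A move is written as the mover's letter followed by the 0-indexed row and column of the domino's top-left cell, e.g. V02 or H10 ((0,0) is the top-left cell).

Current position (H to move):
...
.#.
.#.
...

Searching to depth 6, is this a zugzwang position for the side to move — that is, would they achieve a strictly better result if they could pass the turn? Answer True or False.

[.../.#./.#./...] H move#1: H00:-1/##./.#./.#./...*, H01:-1/.##/.#./.#./..., H30:-1/.../.#./.#./##., H31:-1/.../.#./.#./.##
[##./.#./.#./...] V move#2: V02:+1/###/.##/.#./...*, V10:+1/##./##./##./..., V12:+1/##./.##/.##/..., V20:+1/##./.#./##./#.., V22:+1/##./.#./.##/..#
[###/.##/.#./...] H move#3: H30:-1/###/.##/.#./##.*, H31:-1/###/.##/.#./.##
[###/.##/.#./##.] V move#4: V10:+1/###/###/##./##.*, V22:+1/###/.##/.##/###
[###/###/##./##.] end (terminal -1, H#5); searched .../.#./.#./... to 6
suppose H passes — search the same position with V to move:
pass> [.../.#./.#./...] V move#1: V00:+1/#../##./.#./...*, V02:+1/..#/.##/.#./..., V10:-1/.../##./##./..., V12:-1/.../.##/.##/..., V20:+1/.../.#./##./#.., V22:+1/.../.#./.##/..#
pass> [#../##./.#./...] H move#2: H01:-1/###/##./.#./...*, H30:-1/#../##./.#./##., H31:-1/#../##./.#./.##
pass> [###/##./.#./...] V move#3: V12:-1/###/###/.##/..., V20:+1/###/##./##./#..*, V22:-1/###/##./.##/..#
pass> [###/##./##./#..] H move#4: H31:-1/###/##./##./###*
pass> [###/##./##./###] V move#5: V12:+1/###/###/###/###*
pass> [###/###/###/###] end (terminal -1, H#6); searched .../.#./.#./... to 6
for H: play -1, pass -1

zugzwang(.../.#./.#./..., H) = False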